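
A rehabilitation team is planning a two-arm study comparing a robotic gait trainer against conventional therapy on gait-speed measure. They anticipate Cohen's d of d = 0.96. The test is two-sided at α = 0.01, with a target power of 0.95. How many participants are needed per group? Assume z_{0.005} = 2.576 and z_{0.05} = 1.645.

n = 39 per group

For two independent groups with equal n: n = 2·((z_{α/2} + z_β) / d)².
z_{α/2} + z_β = 2.576 + 1.645 = 4.221.
n = 2 × (4.221 / 0.96)² = 2 × 4.397² = 2 × 19.33 = 38.7.
Round up to the next whole participant.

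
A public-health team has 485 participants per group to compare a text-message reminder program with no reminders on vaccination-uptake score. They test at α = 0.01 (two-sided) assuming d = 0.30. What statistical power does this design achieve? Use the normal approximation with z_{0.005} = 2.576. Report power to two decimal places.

For two equal groups, power = Φ(d·√(n/2) − z_{α/2}).
d·√(n/2) = 0.30 × √(485/2) = 0.30 × 15.572 = 4.672.
z_β = 4.672 − 2.576 = 2.096.
Power = Φ(2.096) = 0.982.

power ≈ 0.98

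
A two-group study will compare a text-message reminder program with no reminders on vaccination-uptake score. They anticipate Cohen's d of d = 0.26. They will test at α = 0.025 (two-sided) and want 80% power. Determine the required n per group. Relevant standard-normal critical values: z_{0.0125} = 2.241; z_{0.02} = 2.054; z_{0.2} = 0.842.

For two independent groups with equal n: n = 2·((z_{α/2} + z_β) / d)².
z_{α/2} + z_β = 2.241 + 0.842 = 3.083.
n = 2 × (3.083 / 0.26)² = 2 × 11.858² = 2 × 140.60 = 281.2.
Round up to the next whole participant.

n = 282 per group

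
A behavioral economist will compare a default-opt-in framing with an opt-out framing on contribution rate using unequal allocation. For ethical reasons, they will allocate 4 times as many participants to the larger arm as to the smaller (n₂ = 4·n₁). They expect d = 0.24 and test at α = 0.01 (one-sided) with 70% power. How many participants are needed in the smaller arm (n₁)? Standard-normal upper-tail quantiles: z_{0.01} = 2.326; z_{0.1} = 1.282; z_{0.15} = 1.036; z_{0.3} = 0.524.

With allocation ratio k = n₂/n₁ = 4, Var(x̄₁−x̄₂) = σ²(1/n₁ + 1/(k·n₁)) = σ²·(k+1)/(k·n₁).
So n₁ = (1 + 1/k)·((z_{α} + z_β)/d)² = 1.250 × (2.850/0.24)².
n₁ = 1.250 × 141.02 = 176.3.
Round up: n₁ = 177, giving n₂ = 4 × 177 = 708.

n₁ = 177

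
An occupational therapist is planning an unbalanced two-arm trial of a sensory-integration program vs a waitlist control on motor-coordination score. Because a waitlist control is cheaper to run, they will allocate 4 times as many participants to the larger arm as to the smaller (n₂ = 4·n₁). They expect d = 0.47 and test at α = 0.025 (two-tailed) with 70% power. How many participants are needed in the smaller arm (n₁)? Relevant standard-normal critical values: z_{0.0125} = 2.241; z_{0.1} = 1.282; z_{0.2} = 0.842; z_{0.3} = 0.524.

With allocation ratio k = n₂/n₁ = 4, Var(x̄₁−x̄₂) = σ²(1/n₁ + 1/(k·n₁)) = σ²·(k+1)/(k·n₁).
So n₁ = (1 + 1/k)·((z_{α/2} + z_β)/d)² = 1.250 × (2.765/0.47)².
n₁ = 1.250 × 34.61 = 43.3.
Round up: n₁ = 44, giving n₂ = 4 × 44 = 176.

n₁ = 44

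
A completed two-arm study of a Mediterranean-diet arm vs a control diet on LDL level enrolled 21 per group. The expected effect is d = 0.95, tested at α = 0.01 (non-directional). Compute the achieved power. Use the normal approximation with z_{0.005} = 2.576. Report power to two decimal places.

power ≈ 0.69

For two equal groups, power = Φ(d·√(n/2) − z_{α/2}).
d·√(n/2) = 0.95 × √(21/2) = 0.95 × 3.240 = 3.078.
z_β = 3.078 − 2.576 = 0.502.
Power = Φ(0.502) = 0.692.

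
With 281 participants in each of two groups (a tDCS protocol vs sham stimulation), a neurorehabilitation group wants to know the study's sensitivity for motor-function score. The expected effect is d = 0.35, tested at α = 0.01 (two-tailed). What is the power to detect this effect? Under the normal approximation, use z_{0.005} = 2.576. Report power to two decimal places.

power ≈ 0.94

For two equal groups, power = Φ(d·√(n/2) − z_{α/2}).
d·√(n/2) = 0.35 × √(281/2) = 0.35 × 11.853 = 4.149.
z_β = 4.149 − 2.576 = 1.573.
Power = Φ(1.573) = 0.942.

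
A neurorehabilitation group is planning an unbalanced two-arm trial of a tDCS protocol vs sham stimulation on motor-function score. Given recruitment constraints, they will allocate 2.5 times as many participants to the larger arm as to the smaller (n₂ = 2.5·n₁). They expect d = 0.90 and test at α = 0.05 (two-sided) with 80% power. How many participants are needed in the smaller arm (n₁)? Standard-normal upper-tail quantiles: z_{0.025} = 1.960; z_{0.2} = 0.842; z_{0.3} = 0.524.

n₁ = 14

With allocation ratio k = n₂/n₁ = 2.5, Var(x̄₁−x̄₂) = σ²(1/n₁ + 1/(k·n₁)) = σ²·(k+1)/(k·n₁).
So n₁ = (1 + 1/k)·((z_{α/2} + z_β)/d)² = 1.400 × (2.802/0.90)².
n₁ = 1.400 × 9.69 = 13.6.
Round up: n₁ = 14, giving n₂ = 2.5 × 14 = 35.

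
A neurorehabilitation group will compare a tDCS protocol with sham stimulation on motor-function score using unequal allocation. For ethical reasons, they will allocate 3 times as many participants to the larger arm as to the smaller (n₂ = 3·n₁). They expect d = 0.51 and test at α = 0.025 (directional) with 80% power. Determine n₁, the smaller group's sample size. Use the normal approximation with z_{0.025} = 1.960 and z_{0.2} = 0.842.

With allocation ratio k = n₂/n₁ = 3, Var(x̄₁−x̄₂) = σ²(1/n₁ + 1/(k·n₁)) = σ²·(k+1)/(k·n₁).
So n₁ = (1 + 1/k)·((z_{α} + z_β)/d)² = 1.333 × (2.802/0.51)².
n₁ = 1.333 × 30.19 = 40.2.
Round up: n₁ = 41, giving n₂ = 3 × 41 = 123.

n₁ = 41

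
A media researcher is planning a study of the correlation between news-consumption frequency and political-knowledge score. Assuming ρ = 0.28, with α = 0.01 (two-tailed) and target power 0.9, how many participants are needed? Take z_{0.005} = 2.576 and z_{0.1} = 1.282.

Fisher's z: C = ½·ln((1+r)/(1−r)) = ½·ln(1.7778) = 0.2877.
n = ((z_{α/2} + z_β)/C)² + 3.
(2.576 + 1.282) / 0.2877 = 3.858 / 0.2877 = 13.410.
n = 13.410² + 3 = 179.82 + 3 = 182.8.
Round up.

n = 183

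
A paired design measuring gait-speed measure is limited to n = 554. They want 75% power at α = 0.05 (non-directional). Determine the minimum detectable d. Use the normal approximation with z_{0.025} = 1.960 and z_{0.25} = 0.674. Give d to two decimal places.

For a single sample (or paired design) of n = 554: d_min = (z_{α/2} + z_β)/√n.
z-sum = 1.960 + 0.674 = 2.634.
d_min = 2.634 / √554 = 2.634 / 23.537 = 0.112.

d_min ≈ 0.11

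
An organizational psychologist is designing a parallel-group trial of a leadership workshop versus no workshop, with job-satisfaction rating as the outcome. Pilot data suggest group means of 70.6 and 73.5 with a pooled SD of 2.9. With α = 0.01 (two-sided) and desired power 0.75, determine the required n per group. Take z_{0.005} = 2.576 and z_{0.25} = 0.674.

n = 22 per group

Cohen's d = |M₁ − M₂| / SD_pooled = |70.6 − 73.5| / 2.9 = 2.9 / 2.9 = 1.000.
For two independent groups with equal n: n = 2·((z_{α/2} + z_β) / d)².
z_{α/2} + z_β = 2.576 + 0.674 = 3.250.
n = 2 × (3.250 / 1.000)² = 2 × 3.250² = 2 × 10.56 = 21.1.
Round up to the next whole participant.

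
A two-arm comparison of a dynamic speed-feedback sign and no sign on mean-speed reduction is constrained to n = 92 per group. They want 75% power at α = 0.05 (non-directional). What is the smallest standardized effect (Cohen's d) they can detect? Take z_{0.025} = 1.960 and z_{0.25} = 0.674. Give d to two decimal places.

d_min ≈ 0.39

For two independent groups of n = 92 each: d_min = (z_{α/2} + z_β)·√(2/n).
z-sum = 1.960 + 0.674 = 2.634.
d_min = 2.634 × √(2/92) = 2.634 × 0.1474 = 0.388.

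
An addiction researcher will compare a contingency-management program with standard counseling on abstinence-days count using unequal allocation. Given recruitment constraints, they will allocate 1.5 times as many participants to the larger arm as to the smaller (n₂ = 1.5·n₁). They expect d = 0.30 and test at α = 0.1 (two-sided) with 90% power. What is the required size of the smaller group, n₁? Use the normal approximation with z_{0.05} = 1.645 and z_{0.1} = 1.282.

With allocation ratio k = n₂/n₁ = 1.5, Var(x̄₁−x̄₂) = σ²(1/n₁ + 1/(k·n₁)) = σ²·(k+1)/(k·n₁).
So n₁ = (1 + 1/k)·((z_{α/2} + z_β)/d)² = 1.667 × (2.927/0.30)².
n₁ = 1.667 × 95.19 = 158.7.
Round up: n₁ = 159, giving n₂ = ⌈1.5 × 159⌉ = ⌈238.5⌉ = 239.

n₁ = 159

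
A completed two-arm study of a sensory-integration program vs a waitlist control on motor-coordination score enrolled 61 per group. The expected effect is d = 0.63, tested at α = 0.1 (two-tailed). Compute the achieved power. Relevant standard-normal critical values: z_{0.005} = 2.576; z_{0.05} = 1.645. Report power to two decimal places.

For two equal groups, power = Φ(d·√(n/2) − z_{α/2}).
d·√(n/2) = 0.63 × √(61/2) = 0.63 × 5.523 = 3.479.
z_β = 3.479 − 1.645 = 1.834.
Power = Φ(1.834) = 0.967.

power ≈ 0.97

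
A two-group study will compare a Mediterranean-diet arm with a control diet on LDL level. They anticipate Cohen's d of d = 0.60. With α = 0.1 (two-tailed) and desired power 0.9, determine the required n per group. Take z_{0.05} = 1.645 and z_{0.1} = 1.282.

n = 48 per group

For two independent groups with equal n: n = 2·((z_{α/2} + z_β) / d)².
z_{α/2} + z_β = 1.645 + 1.282 = 2.927.
n = 2 × (2.927 / 0.60)² = 2 × 4.878² = 2 × 23.80 = 47.6.
Round up to the next whole participant.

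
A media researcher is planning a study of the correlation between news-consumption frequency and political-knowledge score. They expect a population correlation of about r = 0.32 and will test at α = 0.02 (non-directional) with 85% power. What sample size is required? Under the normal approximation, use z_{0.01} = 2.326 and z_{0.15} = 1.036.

Fisher's z: C = ½·ln((1+r)/(1−r)) = ½·ln(1.9412) = 0.3316.
n = ((z_{α/2} + z_β)/C)² + 3.
(2.326 + 1.036) / 0.3316 = 3.362 / 0.3316 = 10.139.
n = 10.139² + 3 = 102.79 + 3 = 105.8.
Round up.

n = 106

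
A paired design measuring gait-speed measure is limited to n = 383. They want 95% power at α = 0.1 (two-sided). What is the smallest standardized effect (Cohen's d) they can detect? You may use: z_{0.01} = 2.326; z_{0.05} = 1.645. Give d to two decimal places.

For a single sample (or paired design) of n = 383: d_min = (z_{α/2} + z_β)/√n.
z-sum = 1.645 + 1.645 = 3.290.
d_min = 3.290 / √383 = 3.290 / 19.570 = 0.168.

d_min ≈ 0.17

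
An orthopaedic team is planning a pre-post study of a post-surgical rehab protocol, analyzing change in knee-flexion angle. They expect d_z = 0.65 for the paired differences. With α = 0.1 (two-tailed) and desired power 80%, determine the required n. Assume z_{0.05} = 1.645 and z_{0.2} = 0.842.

For a paired (one-sample on differences) test: n = ((z_{α/2} + z_β) / d)².
z_{α/2} + z_β = 1.645 + 0.842 = 2.487.
n = (2.487 / 0.65)² = 3.826² = 14.64.
Round up.

n = 15 pairs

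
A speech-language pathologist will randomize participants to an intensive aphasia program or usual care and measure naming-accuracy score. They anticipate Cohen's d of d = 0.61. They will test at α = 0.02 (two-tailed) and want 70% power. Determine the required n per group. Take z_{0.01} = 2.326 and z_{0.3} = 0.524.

For two independent groups with equal n: n = 2·((z_{α/2} + z_β) / d)².
z_{α/2} + z_β = 2.326 + 0.524 = 2.850.
n = 2 × (2.850 / 0.61)² = 2 × 4.672² = 2 × 21.83 = 43.7.
Round up to the next whole participant.

n = 44 per group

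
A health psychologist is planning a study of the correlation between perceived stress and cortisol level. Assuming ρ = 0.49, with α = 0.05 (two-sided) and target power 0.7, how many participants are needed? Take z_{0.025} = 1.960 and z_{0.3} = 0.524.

n = 25

Fisher's z: C = ½·ln((1+r)/(1−r)) = ½·ln(2.9216) = 0.5361.
n = ((z_{α/2} + z_β)/C)² + 3.
(1.960 + 0.524) / 0.5361 = 2.484 / 0.5361 = 4.633.
n = 4.633² + 3 = 21.47 + 3 = 24.5.
Round up.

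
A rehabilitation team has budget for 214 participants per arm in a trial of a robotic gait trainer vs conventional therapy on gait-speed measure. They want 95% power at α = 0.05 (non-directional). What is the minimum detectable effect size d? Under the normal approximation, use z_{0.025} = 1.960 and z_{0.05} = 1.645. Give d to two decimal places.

For two independent groups of n = 214 each: d_min = (z_{α/2} + z_β)·√(2/n).
z-sum = 1.960 + 1.645 = 3.605.
d_min = 3.605 × √(2/214) = 3.605 × 0.0967 = 0.349.

d_min ≈ 0.35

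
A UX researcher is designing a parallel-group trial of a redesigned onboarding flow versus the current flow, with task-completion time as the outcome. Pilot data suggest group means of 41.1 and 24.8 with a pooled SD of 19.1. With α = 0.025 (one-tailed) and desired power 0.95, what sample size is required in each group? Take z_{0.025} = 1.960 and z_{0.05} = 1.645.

n = 36 per group

Cohen's d = |M₁ − M₂| / SD_pooled = |41.1 − 24.8| / 19.1 = 16.3 / 19.1 = 0.853.
For two independent groups with equal n: n = 2·((z_{α} + z_β) / d)².
z_{α} + z_β = 1.960 + 1.645 = 3.605.
n = 2 × (3.605 / 0.853)² = 2 × 4.226² = 2 × 17.86 = 35.7.
Round up to the next whole participant.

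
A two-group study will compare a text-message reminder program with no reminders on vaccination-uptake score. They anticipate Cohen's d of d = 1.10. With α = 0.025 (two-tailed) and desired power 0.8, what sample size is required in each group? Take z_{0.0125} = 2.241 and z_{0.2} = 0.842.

n = 16 per group

For two independent groups with equal n: n = 2·((z_{α/2} + z_β) / d)².
z_{α/2} + z_β = 2.241 + 0.842 = 3.083.
n = 2 × (3.083 / 1.10)² = 2 × 2.803² = 2 × 7.86 = 15.7.
Round up to the next whole participant.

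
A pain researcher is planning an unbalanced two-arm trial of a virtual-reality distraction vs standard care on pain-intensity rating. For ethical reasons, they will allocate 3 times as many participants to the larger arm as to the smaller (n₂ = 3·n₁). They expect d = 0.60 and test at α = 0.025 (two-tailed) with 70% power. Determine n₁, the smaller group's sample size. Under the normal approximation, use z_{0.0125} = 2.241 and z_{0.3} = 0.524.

With allocation ratio k = n₂/n₁ = 3, Var(x̄₁−x̄₂) = σ²(1/n₁ + 1/(k·n₁)) = σ²·(k+1)/(k·n₁).
So n₁ = (1 + 1/k)·((z_{α/2} + z_β)/d)² = 1.333 × (2.765/0.60)².
n₁ = 1.333 × 21.24 = 28.3.
Round up: n₁ = 29, giving n₂ = 3 × 29 = 87.

n₁ = 29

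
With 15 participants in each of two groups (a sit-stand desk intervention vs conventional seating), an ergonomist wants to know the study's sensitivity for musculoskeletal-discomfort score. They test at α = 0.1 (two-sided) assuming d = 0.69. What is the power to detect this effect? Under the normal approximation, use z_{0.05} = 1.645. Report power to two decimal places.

For two equal groups, power = Φ(d·√(n/2) − z_{α/2}).
d·√(n/2) = 0.69 × √(15/2) = 0.69 × 2.739 = 1.890.
z_β = 1.890 − 1.645 = 0.245.
Power = Φ(0.245) = 0.597.

power ≈ 0.60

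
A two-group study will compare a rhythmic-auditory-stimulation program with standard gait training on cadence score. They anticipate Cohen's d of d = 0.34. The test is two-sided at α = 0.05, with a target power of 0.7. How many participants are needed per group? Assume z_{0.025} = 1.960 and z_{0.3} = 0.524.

n = 107 per group

For two independent groups with equal n: n = 2·((z_{α/2} + z_β) / d)².
z_{α/2} + z_β = 1.960 + 0.524 = 2.484.
n = 2 × (2.484 / 0.34)² = 2 × 7.306² = 2 × 53.38 = 106.8.
Round up to the next whole participant.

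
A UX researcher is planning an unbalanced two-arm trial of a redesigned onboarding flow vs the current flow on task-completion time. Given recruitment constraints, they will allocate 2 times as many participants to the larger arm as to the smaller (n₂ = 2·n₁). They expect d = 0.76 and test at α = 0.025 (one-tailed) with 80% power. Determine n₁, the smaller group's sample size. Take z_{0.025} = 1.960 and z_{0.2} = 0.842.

n₁ = 21

With allocation ratio k = n₂/n₁ = 2, Var(x̄₁−x̄₂) = σ²(1/n₁ + 1/(k·n₁)) = σ²·(k+1)/(k·n₁).
So n₁ = (1 + 1/k)·((z_{α} + z_β)/d)² = 1.500 × (2.802/0.76)².
n₁ = 1.500 × 13.59 = 20.4.
Round up: n₁ = 21, giving n₂ = 2 × 21 = 42.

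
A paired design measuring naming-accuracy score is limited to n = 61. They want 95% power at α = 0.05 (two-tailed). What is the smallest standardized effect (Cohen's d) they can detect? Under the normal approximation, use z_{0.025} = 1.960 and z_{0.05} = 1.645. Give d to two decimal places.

d_min ≈ 0.46

For a single sample (or paired design) of n = 61: d_min = (z_{α/2} + z_β)/√n.
z-sum = 1.960 + 1.645 = 3.605.
d_min = 3.605 / √61 = 3.605 / 7.810 = 0.462.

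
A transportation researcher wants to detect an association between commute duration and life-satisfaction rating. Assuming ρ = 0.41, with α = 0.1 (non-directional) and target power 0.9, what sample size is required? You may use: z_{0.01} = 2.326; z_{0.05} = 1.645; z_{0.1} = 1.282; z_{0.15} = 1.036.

n = 49

Fisher's z: C = ½·ln((1+r)/(1−r)) = ½·ln(2.3898) = 0.4356.
n = ((z_{α/2} + z_β)/C)² + 3.
(1.645 + 1.282) / 0.4356 = 2.927 / 0.4356 = 6.719.
n = 6.719² + 3 = 45.15 + 3 = 48.2.
Round up.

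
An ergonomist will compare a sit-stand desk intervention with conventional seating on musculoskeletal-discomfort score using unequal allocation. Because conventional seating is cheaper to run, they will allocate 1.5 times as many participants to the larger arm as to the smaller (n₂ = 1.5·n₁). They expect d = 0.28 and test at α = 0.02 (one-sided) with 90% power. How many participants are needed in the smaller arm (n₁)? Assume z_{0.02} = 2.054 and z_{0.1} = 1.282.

With allocation ratio k = n₂/n₁ = 1.5, Var(x̄₁−x̄₂) = σ²(1/n₁ + 1/(k·n₁)) = σ²·(k+1)/(k·n₁).
So n₁ = (1 + 1/k)·((z_{α} + z_β)/d)² = 1.667 × (3.336/0.28)².
n₁ = 1.667 × 141.95 = 236.6.
Round up: n₁ = 237, giving n₂ = ⌈1.5 × 237⌉ = ⌈355.5⌉ = 356.

n₁ = 237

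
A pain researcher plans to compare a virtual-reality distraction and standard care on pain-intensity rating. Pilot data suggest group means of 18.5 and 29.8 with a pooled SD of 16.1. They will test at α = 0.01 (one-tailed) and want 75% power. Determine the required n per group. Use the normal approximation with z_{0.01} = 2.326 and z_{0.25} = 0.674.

n = 37 per group

Cohen's d = |M₁ − M₂| / SD_pooled = |18.5 − 29.8| / 16.1 = 11.3 / 16.1 = 0.702.
For two independent groups with equal n: n = 2·((z_{α} + z_β) / d)².
z_{α} + z_β = 2.326 + 0.674 = 3.000.
n = 2 × (3.000 / 0.702)² = 2 × 4.274² = 2 × 18.26 = 36.5.
Round up to the next whole participant.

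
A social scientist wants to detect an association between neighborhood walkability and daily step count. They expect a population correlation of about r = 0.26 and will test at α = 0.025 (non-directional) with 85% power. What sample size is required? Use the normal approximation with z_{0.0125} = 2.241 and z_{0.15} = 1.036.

Fisher's z: C = ½·ln((1+r)/(1−r)) = ½·ln(1.7027) = 0.2661.
n = ((z_{α/2} + z_β)/C)² + 3.
(2.241 + 1.036) / 0.2661 = 3.277 / 0.2661 = 12.315.
n = 12.315² + 3 = 151.66 + 3 = 154.7.
Round up.

n = 155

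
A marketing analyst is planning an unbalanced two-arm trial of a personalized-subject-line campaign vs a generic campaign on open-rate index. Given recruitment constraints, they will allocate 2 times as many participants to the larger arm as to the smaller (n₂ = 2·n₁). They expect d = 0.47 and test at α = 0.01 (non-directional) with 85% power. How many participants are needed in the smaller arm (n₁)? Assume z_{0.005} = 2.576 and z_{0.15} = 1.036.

n₁ = 89

With allocation ratio k = n₂/n₁ = 2, Var(x̄₁−x̄₂) = σ²(1/n₁ + 1/(k·n₁)) = σ²·(k+1)/(k·n₁).
So n₁ = (1 + 1/k)·((z_{α/2} + z_β)/d)² = 1.500 × (3.612/0.47)².
n₁ = 1.500 × 59.06 = 88.6.
Round up: n₁ = 89, giving n₂ = 2 × 89 = 178.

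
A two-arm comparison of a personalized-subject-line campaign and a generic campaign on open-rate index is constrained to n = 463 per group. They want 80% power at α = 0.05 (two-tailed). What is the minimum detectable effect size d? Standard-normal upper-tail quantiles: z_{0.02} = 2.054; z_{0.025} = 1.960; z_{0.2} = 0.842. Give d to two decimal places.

For two independent groups of n = 463 each: d_min = (z_{α/2} + z_β)·√(2/n).
z-sum = 1.960 + 0.842 = 2.802.
d_min = 2.802 × √(2/463) = 2.802 × 0.0657 = 0.184.

d_min ≈ 0.18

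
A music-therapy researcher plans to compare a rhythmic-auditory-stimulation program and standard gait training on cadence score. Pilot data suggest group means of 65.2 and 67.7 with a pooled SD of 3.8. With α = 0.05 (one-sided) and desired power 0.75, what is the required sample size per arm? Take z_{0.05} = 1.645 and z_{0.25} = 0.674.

n = 25 per group

Cohen's d = |M₁ − M₂| / SD_pooled = |65.2 − 67.7| / 3.8 = 2.5 / 3.8 = 0.658.
For two independent groups with equal n: n = 2·((z_{α} + z_β) / d)².
z_{α} + z_β = 1.645 + 0.674 = 2.319.
n = 2 × (2.319 / 0.658)² = 2 × 3.524² = 2 × 12.42 = 24.8.
Round up to the next whole participant.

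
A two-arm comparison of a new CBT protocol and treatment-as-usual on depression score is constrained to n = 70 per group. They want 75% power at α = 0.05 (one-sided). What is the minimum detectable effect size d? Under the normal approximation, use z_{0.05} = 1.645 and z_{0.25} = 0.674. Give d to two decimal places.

For two independent groups of n = 70 each: d_min = (z_{α} + z_β)·√(2/n).
z-sum = 1.645 + 0.674 = 2.319.
d_min = 2.319 × √(2/70) = 2.319 × 0.1690 = 0.392.

d_min ≈ 0.39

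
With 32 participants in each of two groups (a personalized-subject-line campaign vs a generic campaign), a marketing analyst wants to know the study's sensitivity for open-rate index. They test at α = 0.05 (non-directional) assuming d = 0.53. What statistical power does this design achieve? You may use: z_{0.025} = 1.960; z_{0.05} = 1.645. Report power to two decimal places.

For two equal groups, power = Φ(d·√(n/2) − z_{α/2}).
d·√(n/2) = 0.53 × √(32/2) = 0.53 × 4.000 = 2.120.
z_β = 2.120 − 1.960 = 0.160.
Power = Φ(0.160) = 0.564.

power ≈ 0.56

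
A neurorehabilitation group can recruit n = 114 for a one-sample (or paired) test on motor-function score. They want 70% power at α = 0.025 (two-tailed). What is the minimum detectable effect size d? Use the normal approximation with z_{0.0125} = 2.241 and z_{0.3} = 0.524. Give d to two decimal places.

d_min ≈ 0.26

For a single sample (or paired design) of n = 114: d_min = (z_{α/2} + z_β)/√n.
z-sum = 2.241 + 0.524 = 2.765.
d_min = 2.765 / √114 = 2.765 / 10.677 = 0.259.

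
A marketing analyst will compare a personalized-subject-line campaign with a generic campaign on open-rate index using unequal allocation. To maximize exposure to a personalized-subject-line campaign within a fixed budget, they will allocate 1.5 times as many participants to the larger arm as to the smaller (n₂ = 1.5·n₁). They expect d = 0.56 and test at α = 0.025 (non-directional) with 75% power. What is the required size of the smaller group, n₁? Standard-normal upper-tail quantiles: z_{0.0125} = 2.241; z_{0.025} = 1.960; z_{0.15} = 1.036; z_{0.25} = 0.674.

With allocation ratio k = n₂/n₁ = 1.5, Var(x̄₁−x̄₂) = σ²(1/n₁ + 1/(k·n₁)) = σ²·(k+1)/(k·n₁).
So n₁ = (1 + 1/k)·((z_{α/2} + z_β)/d)² = 1.667 × (2.915/0.56)².
n₁ = 1.667 × 27.10 = 45.2.
Round up: n₁ = 46, giving n₂ = 1.5 × 46 = 69.

n₁ = 46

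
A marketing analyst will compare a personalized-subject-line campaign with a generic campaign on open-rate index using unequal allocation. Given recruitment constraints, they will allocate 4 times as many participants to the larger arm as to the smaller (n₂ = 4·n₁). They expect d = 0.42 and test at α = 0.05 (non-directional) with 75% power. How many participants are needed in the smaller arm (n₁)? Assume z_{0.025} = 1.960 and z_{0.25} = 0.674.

With allocation ratio k = n₂/n₁ = 4, Var(x̄₁−x̄₂) = σ²(1/n₁ + 1/(k·n₁)) = σ²·(k+1)/(k·n₁).
So n₁ = (1 + 1/k)·((z_{α/2} + z_β)/d)² = 1.250 × (2.634/0.42)².
n₁ = 1.250 × 39.33 = 49.2.
Round up: n₁ = 50, giving n₂ = 4 × 50 = 200.

n₁ = 50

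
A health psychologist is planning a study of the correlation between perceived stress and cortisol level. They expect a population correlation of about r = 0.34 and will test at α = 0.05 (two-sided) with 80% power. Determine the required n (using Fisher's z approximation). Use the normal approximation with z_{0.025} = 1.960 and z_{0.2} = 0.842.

Fisher's z: C = ½·ln((1+r)/(1−r)) = ½·ln(2.0303) = 0.3541.
n = ((z_{α/2} + z_β)/C)² + 3.
(1.960 + 0.842) / 0.3541 = 2.802 / 0.3541 = 7.913.
n = 7.913² + 3 = 62.62 + 3 = 65.6.
Round up.

n = 66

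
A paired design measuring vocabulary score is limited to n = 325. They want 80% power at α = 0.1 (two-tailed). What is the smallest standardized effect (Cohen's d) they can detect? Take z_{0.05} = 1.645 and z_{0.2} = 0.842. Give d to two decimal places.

d_min ≈ 0.14

For a single sample (or paired design) of n = 325: d_min = (z_{α/2} + z_β)/√n.
z-sum = 1.645 + 0.842 = 2.487.
d_min = 2.487 / √325 = 2.487 / 18.028 = 0.138.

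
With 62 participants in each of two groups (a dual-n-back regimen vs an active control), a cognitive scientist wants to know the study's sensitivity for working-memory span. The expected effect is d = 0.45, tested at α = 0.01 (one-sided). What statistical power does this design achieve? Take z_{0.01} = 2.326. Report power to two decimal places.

For two equal groups, power = Φ(d·√(n/2) − z_{α}).
d·√(n/2) = 0.45 × √(62/2) = 0.45 × 5.568 = 2.505.
z_β = 2.505 − 2.326 = 0.179.
Power = Φ(0.179) = 0.571.

power ≈ 0.57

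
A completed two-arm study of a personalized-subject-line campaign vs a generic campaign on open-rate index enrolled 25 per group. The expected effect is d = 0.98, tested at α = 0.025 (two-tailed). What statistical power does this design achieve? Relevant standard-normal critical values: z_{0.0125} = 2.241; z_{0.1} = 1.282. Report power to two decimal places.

For two equal groups, power = Φ(d·√(n/2) − z_{α/2}).
d·√(n/2) = 0.98 × √(25/2) = 0.98 × 3.536 = 3.465.
z_β = 3.465 − 2.241 = 1.224.
Power = Φ(1.224) = 0.889.

power ≈ 0.89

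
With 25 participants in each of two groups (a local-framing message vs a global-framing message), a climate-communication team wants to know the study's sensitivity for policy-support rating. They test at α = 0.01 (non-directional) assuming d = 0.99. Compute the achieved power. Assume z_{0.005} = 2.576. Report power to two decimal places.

For two equal groups, power = Φ(d·√(n/2) − z_{α/2}).
d·√(n/2) = 0.99 × √(25/2) = 0.99 × 3.536 = 3.500.
z_β = 3.500 − 2.576 = 0.924.
Power = Φ(0.924) = 0.822.

power ≈ 0.82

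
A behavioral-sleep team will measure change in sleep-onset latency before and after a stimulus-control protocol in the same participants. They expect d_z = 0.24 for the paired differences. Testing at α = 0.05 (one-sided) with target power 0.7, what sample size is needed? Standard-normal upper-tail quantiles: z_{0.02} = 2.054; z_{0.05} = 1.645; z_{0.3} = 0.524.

n = 82 pairs

For a paired (one-sample on differences) test: n = ((z_{α} + z_β) / d)².
z_{α} + z_β = 1.645 + 0.524 = 2.169.
n = (2.169 / 0.24)² = 9.037² = 81.68.
Round up.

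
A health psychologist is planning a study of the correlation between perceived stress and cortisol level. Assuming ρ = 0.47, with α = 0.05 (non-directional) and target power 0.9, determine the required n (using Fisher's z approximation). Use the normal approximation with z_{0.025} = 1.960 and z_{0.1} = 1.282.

Fisher's z: C = ½·ln((1+r)/(1−r)) = ½·ln(2.7736) = 0.5101.
n = ((z_{α/2} + z_β)/C)² + 3.
(1.960 + 1.282) / 0.5101 = 3.242 / 0.5101 = 6.356.
n = 6.356² + 3 = 40.39 + 3 = 43.4.
Round up.

n = 44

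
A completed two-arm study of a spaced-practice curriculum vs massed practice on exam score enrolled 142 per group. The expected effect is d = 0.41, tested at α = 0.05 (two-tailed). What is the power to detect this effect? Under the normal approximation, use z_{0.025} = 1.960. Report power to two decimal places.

power ≈ 0.93

For two equal groups, power = Φ(d·√(n/2) − z_{α/2}).
d·√(n/2) = 0.41 × √(142/2) = 0.41 × 8.426 = 3.455.
z_β = 3.455 − 1.960 = 1.495.
Power = Φ(1.495) = 0.933.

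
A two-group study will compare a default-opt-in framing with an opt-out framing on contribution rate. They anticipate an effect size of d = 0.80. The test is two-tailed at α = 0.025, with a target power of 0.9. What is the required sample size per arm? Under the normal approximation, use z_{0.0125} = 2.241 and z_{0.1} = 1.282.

n = 39 per group

For two independent groups with equal n: n = 2·((z_{α/2} + z_β) / d)².
z_{α/2} + z_β = 2.241 + 1.282 = 3.523.
n = 2 × (3.523 / 0.80)² = 2 × 4.404² = 2 × 19.39 = 38.8.
Round up to the next whole participant.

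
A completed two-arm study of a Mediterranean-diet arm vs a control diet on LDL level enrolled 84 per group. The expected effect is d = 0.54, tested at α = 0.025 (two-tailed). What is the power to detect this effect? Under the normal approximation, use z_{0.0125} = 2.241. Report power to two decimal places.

power ≈ 0.90

For two equal groups, power = Φ(d·√(n/2) − z_{α/2}).
d·√(n/2) = 0.54 × √(84/2) = 0.54 × 6.481 = 3.500.
z_β = 3.500 − 2.241 = 1.259.
Power = Φ(1.259) = 0.896.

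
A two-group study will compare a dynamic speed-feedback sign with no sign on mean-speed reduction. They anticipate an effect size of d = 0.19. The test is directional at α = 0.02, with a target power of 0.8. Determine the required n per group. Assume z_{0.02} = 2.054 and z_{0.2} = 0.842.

n = 465 per group

For two independent groups with equal n: n = 2·((z_{α} + z_β) / d)².
z_{α} + z_β = 2.054 + 0.842 = 2.896.
n = 2 × (2.896 / 0.19)² = 2 × 15.242² = 2 × 232.32 = 464.6.
Round up to the next whole participant.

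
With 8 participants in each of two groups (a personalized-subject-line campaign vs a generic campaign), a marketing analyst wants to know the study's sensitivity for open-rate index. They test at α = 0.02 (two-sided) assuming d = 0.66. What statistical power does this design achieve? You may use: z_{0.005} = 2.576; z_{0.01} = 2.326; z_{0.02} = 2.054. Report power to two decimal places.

power ≈ 0.16

For two equal groups, power = Φ(d·√(n/2) − z_{α/2}).
d·√(n/2) = 0.66 × √(8/2) = 0.66 × 2.000 = 1.320.
z_β = 1.320 − 2.326 = -1.006.
Power = Φ(-1.006) = 0.157.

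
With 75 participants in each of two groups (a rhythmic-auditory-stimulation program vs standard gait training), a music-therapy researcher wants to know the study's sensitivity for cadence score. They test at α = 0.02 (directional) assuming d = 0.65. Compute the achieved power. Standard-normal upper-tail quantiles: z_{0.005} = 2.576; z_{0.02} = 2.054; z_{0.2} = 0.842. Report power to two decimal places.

power ≈ 0.97

For two equal groups, power = Φ(d·√(n/2) − z_{α}).
d·√(n/2) = 0.65 × √(75/2) = 0.65 × 6.124 = 3.980.
z_β = 3.980 − 2.054 = 1.926.
Power = Φ(1.926) = 0.973.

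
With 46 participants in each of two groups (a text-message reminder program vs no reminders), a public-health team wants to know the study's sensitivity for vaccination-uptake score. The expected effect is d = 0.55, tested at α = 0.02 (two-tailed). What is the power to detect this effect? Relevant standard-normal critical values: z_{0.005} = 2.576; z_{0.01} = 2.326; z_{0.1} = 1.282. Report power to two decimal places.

power ≈ 0.62

For two equal groups, power = Φ(d·√(n/2) − z_{α/2}).
d·√(n/2) = 0.55 × √(46/2) = 0.55 × 4.796 = 2.638.
z_β = 2.638 − 2.326 = 0.312.
Power = Φ(0.312) = 0.622.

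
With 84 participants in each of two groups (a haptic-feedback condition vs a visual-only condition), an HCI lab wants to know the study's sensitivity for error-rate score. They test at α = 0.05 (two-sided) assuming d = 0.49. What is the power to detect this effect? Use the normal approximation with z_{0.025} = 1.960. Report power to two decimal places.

For two equal groups, power = Φ(d·√(n/2) − z_{α/2}).
d·√(n/2) = 0.49 × √(84/2) = 0.49 × 6.481 = 3.176.
z_β = 3.176 − 1.960 = 1.216.
Power = Φ(1.216) = 0.888.

power ≈ 0.89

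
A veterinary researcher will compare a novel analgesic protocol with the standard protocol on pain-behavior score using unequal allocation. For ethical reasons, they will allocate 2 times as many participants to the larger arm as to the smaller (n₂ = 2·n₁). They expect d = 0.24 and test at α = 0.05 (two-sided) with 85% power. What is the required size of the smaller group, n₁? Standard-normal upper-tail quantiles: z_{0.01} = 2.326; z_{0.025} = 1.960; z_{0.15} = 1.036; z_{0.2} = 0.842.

With allocation ratio k = n₂/n₁ = 2, Var(x̄₁−x̄₂) = σ²(1/n₁ + 1/(k·n₁)) = σ²·(k+1)/(k·n₁).
So n₁ = (1 + 1/k)·((z_{α/2} + z_β)/d)² = 1.500 × (2.996/0.24)².
n₁ = 1.500 × 155.83 = 233.8.
Round up: n₁ = 234, giving n₂ = 2 × 234 = 468.

n₁ = 234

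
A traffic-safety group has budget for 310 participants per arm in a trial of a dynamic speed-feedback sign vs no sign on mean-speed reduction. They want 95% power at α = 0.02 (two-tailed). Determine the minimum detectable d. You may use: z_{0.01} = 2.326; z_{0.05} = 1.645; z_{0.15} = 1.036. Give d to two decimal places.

For two independent groups of n = 310 each: d_min = (z_{α/2} + z_β)·√(2/n).
z-sum = 2.326 + 1.645 = 3.971.
d_min = 3.971 × √(2/310) = 3.971 × 0.0803 = 0.319.

d_min ≈ 0.32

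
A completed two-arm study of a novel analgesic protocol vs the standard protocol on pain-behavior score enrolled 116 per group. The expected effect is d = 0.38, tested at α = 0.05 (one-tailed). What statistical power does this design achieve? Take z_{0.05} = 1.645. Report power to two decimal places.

For two equal groups, power = Φ(d·√(n/2) − z_{α}).
d·√(n/2) = 0.38 × √(116/2) = 0.38 × 7.616 = 2.894.
z_β = 2.894 − 1.645 = 1.249.
Power = Φ(1.249) = 0.894.

power ≈ 0.89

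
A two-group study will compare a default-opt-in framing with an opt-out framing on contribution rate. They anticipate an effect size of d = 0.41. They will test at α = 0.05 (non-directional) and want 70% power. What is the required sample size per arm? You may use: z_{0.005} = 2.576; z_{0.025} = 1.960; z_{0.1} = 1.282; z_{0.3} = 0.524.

For two independent groups with equal n: n = 2·((z_{α/2} + z_β) / d)².
z_{α/2} + z_β = 1.960 + 0.524 = 2.484.
n = 2 × (2.484 / 0.41)² = 2 × 6.059² = 2 × 36.71 = 73.4.
Round up to the next whole participant.

n = 74 per group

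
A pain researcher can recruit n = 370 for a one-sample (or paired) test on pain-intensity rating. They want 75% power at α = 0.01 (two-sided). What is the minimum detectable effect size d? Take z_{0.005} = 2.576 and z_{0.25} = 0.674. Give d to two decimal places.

d_min ≈ 0.17

For a single sample (or paired design) of n = 370: d_min = (z_{α/2} + z_β)/√n.
z-sum = 2.576 + 0.674 = 3.250.
d_min = 3.250 / √370 = 3.250 / 19.235 = 0.169.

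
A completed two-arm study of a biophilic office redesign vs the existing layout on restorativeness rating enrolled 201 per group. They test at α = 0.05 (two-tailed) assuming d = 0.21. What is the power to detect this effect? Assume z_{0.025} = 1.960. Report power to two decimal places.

For two equal groups, power = Φ(d·√(n/2) − z_{α/2}).
d·√(n/2) = 0.21 × √(201/2) = 0.21 × 10.025 = 2.105.
z_β = 2.105 − 1.960 = 0.145.
Power = Φ(0.145) = 0.558.

power ≈ 0.56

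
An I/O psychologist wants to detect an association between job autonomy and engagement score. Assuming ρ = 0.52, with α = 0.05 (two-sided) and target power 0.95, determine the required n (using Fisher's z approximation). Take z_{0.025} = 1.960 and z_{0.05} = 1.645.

n = 43

Fisher's z: C = ½·ln((1+r)/(1−r)) = ½·ln(3.1667) = 0.5763.
n = ((z_{α/2} + z_β)/C)² + 3.
(1.960 + 1.645) / 0.5763 = 3.605 / 0.5763 = 6.255.
n = 6.255² + 3 = 39.13 + 3 = 42.1.
Round up.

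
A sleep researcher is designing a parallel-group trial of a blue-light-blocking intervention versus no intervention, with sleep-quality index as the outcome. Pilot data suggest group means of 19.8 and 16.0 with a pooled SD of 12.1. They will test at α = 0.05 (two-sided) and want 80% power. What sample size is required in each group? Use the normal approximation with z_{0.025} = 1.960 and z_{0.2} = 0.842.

n = 160 per group

Cohen's d = |M₁ − M₂| / SD_pooled = |19.8 − 16.0| / 12.1 = 3.8 / 12.1 = 0.314.
For two independent groups with equal n: n = 2·((z_{α/2} + z_β) / d)².
z_{α/2} + z_β = 1.960 + 0.842 = 2.802.
n = 2 × (2.802 / 0.314)² = 2 × 8.924² = 2 × 79.63 = 159.3.
Round up to the next whole participant.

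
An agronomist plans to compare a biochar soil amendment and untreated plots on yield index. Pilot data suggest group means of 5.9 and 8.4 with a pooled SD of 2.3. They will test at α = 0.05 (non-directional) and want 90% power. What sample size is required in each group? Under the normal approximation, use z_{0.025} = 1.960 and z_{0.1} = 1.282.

Cohen's d = |M₁ − M₂| / SD_pooled = |5.9 − 8.4| / 2.3 = 2.5 / 2.3 = 1.087.
For two independent groups with equal n: n = 2·((z_{α/2} + z_β) / d)².
z_{α/2} + z_β = 1.960 + 1.282 = 3.242.
n = 2 × (3.242 / 1.087)² = 2 × 2.983² = 2 × 8.90 = 17.8.
Round up to the next whole participant.

n = 18 per group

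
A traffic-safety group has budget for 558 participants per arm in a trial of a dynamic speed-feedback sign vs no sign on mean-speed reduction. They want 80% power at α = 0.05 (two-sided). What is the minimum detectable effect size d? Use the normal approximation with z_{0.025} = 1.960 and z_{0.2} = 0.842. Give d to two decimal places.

d_min ≈ 0.17

For two independent groups of n = 558 each: d_min = (z_{α/2} + z_β)·√(2/n).
z-sum = 1.960 + 0.842 = 2.802.
d_min = 2.802 × √(2/558) = 2.802 × 0.0599 = 0.168.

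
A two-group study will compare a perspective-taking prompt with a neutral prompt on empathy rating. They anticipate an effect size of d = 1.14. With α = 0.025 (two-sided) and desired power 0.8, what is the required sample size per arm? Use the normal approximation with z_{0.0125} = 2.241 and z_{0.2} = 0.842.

n = 15 per group

For two independent groups with equal n: n = 2·((z_{α/2} + z_β) / d)².
z_{α/2} + z_β = 2.241 + 0.842 = 3.083.
n = 2 × (3.083 / 1.14)² = 2 × 2.704² = 2 × 7.31 = 14.6.
Round up to the next whole participant.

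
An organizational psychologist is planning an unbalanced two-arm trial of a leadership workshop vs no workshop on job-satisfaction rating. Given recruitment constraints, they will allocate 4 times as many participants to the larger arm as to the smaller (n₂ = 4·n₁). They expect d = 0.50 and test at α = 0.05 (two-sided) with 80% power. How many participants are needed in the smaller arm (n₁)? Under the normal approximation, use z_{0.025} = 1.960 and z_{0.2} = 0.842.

n₁ = 40

With allocation ratio k = n₂/n₁ = 4, Var(x̄₁−x̄₂) = σ²(1/n₁ + 1/(k·n₁)) = σ²·(k+1)/(k·n₁).
So n₁ = (1 + 1/k)·((z_{α/2} + z_β)/d)² = 1.250 × (2.802/0.50)².
n₁ = 1.250 × 31.40 = 39.3.
Round up: n₁ = 40, giving n₂ = 4 × 40 = 160.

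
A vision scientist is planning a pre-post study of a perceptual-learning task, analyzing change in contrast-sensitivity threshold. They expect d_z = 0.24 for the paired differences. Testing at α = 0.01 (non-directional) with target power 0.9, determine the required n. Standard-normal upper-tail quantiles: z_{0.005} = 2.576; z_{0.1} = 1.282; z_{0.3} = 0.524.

n = 259 pairs

For a paired (one-sample on differences) test: n = ((z_{α/2} + z_β) / d)².
z_{α/2} + z_β = 2.576 + 1.282 = 3.858.
n = (3.858 / 0.24)² = 16.075² = 258.41.
Round up.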